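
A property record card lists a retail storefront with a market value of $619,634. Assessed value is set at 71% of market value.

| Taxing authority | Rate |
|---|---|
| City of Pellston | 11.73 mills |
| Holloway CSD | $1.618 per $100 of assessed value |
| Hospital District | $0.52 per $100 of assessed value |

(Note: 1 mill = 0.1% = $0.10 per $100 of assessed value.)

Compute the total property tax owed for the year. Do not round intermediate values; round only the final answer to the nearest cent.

$14,566.42

Assessed value = $619,634 × 0.71 = $439,940.14
City of Pellston: $439,940.14 × 0.01173 = $5,160.4978422
Holloway CSD: $439,940.14 × 0.01618 = $7,118.2314652
Hospital District: $439,940.14 × 0.0052 = $2,287.688728
Total = $14,566.4180354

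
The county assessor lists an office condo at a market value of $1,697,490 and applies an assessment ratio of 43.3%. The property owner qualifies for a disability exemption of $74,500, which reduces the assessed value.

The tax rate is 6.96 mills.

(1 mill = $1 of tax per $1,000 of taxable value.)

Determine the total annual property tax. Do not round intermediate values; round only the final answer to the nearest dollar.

Assessed value = $1,697,490 × 0.433 = $735,013.17
Taxable value = $735,013.17 − $74,500 = $660,513.17
Tax = $660,513.17 × 0.00696 = $4,597.1716632

$4,597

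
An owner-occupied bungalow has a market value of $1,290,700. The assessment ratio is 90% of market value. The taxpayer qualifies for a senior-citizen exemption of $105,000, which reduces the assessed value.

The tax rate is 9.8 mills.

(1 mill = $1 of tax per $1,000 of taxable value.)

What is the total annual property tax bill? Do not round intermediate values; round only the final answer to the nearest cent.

$10,354.97

Assessed value = $1,290,700 × 0.9 = $1,161,630
Taxable value = $1,161,630 − $105,000 = $1,056,630
Tax = $1,056,630 × 0.0098 = $10,354.974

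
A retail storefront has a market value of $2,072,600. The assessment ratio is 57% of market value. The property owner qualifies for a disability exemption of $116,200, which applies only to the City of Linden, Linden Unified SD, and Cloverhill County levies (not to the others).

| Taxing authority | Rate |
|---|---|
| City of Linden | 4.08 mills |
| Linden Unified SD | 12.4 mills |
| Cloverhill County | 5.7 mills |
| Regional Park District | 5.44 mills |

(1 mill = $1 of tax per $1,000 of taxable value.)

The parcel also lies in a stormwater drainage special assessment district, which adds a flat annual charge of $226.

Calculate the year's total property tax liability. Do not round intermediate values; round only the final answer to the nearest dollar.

$30,278

Assessed value = $2,072,600 × 0.57 = $1,181,382
City of Linden: ($1,181,382 − $116,200) × 0.00408 = $1,065,182 × 0.00408 = $4,345.94256
Linden Unified SD: ($1,181,382 − $116,200) × 0.0124 = $1,065,182 × 0.0124 = $13,208.2568
Cloverhill County: ($1,181,382 − $116,200) × 0.0057 = $1,065,182 × 0.0057 = $6,071.5374
Regional Park District: $1,181,382 × 0.00544 = $6,426.71808
Levies subtotal = $30,052.45484
Total = $30,052.45484 + $226 = $30,278.45484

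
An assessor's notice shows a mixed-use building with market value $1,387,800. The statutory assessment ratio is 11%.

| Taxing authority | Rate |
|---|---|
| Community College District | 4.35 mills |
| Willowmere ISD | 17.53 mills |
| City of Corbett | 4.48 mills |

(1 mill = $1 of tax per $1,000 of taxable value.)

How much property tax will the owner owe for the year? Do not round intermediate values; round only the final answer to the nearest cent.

Assessed value = $1,387,800 × 0.11 = $152,658
Community College District: $152,658 × 0.00435 = $664.0623
Willowmere ISD: $152,658 × 0.01753 = $2,676.09474
City of Corbett: $152,658 × 0.00448 = $683.90784
Total = $664.0623 + $2,676.09474 + $683.90784 = $4,024.06488

$4,024.06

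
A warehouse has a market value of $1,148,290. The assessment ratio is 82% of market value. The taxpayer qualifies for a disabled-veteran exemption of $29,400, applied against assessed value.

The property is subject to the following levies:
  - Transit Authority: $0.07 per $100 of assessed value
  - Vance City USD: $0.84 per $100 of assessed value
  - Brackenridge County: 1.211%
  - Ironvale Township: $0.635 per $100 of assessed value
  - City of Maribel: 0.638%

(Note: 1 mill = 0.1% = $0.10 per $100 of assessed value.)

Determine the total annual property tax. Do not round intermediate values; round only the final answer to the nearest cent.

$30,959.99

Assessed value = $1,148,290 × 0.82 = $941,597.8
Taxable value = $941,597.8 − $29,400 = $912,197.8
Transit Authority: $912,197.8 × 0.0007 = $638.53846
Vance City USD: $912,197.8 × 0.0084 = $7,662.46152
Brackenridge County: $912,197.8 × 0.01211 = $11,046.715358
Ironvale Township: $912,197.8 × 0.00635 = $5,792.45603
City of Maribel: $912,197.8 × 0.00638 = $5,819.821964
Total = $30,959.993332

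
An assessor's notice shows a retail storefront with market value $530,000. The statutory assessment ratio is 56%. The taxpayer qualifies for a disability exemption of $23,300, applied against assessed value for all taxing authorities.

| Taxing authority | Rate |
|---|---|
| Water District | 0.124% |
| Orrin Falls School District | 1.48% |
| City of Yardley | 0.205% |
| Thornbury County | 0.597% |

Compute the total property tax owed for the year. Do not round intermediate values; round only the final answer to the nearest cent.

$6,580.41

Assessed value = $530,000 × 0.56 = $296,800
Taxable value = $296,800 − $23,300 = $273,500
Water District: $273,500 × 0.00124 = $339.14
Orrin Falls School District: $273,500 × 0.0148 = $4,047.8
City of Yardley: $273,500 × 0.00205 = $560.675
Thornbury County: $273,500 × 0.00597 = $1,632.795
Total = $339.14 + $4,047.8 + $560.675 + $1,632.795 = $6,580.41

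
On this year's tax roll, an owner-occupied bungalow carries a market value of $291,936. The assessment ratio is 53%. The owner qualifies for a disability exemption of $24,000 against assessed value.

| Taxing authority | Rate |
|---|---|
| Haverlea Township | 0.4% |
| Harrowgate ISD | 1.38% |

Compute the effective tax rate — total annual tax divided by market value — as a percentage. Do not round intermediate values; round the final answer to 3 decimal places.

Assessed value = $291,936 × 0.53 = $154,726.08
Taxable value = $154,726.08 − $24,000 = $130,726.08
Haverlea Township: $130,726.08 × 0.004 = $522.90432
Harrowgate ISD: $130,726.08 × 0.0138 = $1,804.019904
Total tax = $2,326.924224
Effective rate = $2,326.924224 ÷ $291,936 = 0.797% of market value

0.797%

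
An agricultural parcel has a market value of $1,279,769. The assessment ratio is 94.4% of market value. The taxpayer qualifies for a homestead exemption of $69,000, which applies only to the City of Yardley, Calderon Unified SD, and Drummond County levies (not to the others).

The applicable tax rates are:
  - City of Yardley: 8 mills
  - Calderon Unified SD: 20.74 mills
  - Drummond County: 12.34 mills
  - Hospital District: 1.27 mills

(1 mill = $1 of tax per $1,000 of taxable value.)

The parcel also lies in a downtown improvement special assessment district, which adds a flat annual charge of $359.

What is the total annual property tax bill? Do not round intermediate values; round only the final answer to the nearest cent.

$48,687.60

Assessed value = $1,279,769 × 0.944 = $1,208,101.936
City of Yardley: ($1,208,101.936 − $69,000) × 0.008 = $1,139,101.936 × 0.008 = $9,112.815488
Calderon Unified SD: ($1,208,101.936 − $69,000) × 0.02074 = $1,139,101.936 × 0.02074 = $23,624.97415264
Drummond County: ($1,208,101.936 − $69,000) × 0.01234 = $1,139,101.936 × 0.01234 = $14,056.51789024
Hospital District: $1,208,101.936 × 0.00127 = $1,534.28945872
Levies subtotal = $48,328.5969896
Total = $48,328.5969896 + $359 = $48,687.5969896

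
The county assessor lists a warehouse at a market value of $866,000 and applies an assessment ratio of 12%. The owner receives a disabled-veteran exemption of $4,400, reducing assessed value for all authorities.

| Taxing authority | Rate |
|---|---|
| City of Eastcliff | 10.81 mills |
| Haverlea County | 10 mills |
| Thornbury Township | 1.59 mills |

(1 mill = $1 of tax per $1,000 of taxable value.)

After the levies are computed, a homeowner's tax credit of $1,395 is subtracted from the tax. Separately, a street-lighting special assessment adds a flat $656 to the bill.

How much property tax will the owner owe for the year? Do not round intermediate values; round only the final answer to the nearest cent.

Assessed value = $866,000 × 0.12 = $103,920
Taxable value = $103,920 − $4,400 = $99,520
City of Eastcliff: $99,520 × 0.01081 = $1,075.8112
Haverlea County: $99,520 × 0.01 = $995.2
Thornbury Township: $99,520 × 0.00159 = $158.2368
Levies subtotal = $2,229.248
After credit = $2,229.248 − $1,395 = $834.248
Total = $834.248 + $656 = $1,490.248

$1,490.25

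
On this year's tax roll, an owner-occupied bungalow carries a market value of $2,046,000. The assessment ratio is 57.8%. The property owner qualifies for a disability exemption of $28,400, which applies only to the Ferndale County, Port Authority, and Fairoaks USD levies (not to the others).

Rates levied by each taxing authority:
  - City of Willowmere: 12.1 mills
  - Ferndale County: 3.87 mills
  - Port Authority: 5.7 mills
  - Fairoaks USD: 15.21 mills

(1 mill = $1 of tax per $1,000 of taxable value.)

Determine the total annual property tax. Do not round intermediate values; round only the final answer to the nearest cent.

$42,910.09

Assessed value = $2,046,000 × 0.578 = $1,182,588
City of Willowmere: $1,182,588 × 0.0121 = $14,309.3148
Ferndale County: ($1,182,588 − $28,400) × 0.00387 = $1,154,188 × 0.00387 = $4,466.70756
Port Authority: ($1,182,588 − $28,400) × 0.0057 = $1,154,188 × 0.0057 = $6,578.8716
Fairoaks USD: ($1,182,588 − $28,400) × 0.01521 = $1,154,188 × 0.01521 = $17,555.19948
Total = $42,910.09344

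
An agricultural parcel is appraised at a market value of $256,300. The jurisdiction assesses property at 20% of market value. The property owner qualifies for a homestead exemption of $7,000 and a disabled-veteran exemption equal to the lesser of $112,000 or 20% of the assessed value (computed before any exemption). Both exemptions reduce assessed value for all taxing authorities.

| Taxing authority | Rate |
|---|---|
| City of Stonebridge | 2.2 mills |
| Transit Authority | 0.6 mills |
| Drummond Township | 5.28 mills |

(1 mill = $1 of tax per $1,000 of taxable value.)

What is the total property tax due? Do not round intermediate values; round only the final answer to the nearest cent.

Assessed value = $256,300 × 0.2 = $51,260
Disabled-veteran exemption = min($112,000, 20% × $51,260) = min($112,000, $10,252) = $10,252 (percentage binds)
Taxable value = $51,260 − $7,000 − $10,252 = $34,008
City of Stonebridge: $34,008 × 0.0022 = $74.8176
Transit Authority: $34,008 × 0.0006 = $20.4048
Drummond Township: $34,008 × 0.00528 = $179.56224
Total = $274.78464

$274.78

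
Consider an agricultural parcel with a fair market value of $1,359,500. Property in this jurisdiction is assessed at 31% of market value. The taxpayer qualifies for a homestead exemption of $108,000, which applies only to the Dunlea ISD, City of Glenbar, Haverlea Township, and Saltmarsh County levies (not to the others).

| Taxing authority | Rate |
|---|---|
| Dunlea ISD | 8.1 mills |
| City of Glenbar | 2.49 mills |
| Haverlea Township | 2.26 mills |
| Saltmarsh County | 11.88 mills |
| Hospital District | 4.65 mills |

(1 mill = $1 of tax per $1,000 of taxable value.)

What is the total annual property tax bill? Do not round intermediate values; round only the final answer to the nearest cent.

Assessed value = $1,359,500 × 0.31 = $421,445
Dunlea ISD: ($421,445 − $108,000) × 0.0081 = $313,445 × 0.0081 = $2,538.9045
City of Glenbar: ($421,445 − $108,000) × 0.00249 = $313,445 × 0.00249 = $780.47805
Haverlea Township: ($421,445 − $108,000) × 0.00226 = $313,445 × 0.00226 = $708.3857
Saltmarsh County: ($421,445 − $108,000) × 0.01188 = $313,445 × 0.01188 = $3,723.7266
Hospital District: $421,445 × 0.00465 = $1,959.71925
Total = $9,711.2141

$9,711.21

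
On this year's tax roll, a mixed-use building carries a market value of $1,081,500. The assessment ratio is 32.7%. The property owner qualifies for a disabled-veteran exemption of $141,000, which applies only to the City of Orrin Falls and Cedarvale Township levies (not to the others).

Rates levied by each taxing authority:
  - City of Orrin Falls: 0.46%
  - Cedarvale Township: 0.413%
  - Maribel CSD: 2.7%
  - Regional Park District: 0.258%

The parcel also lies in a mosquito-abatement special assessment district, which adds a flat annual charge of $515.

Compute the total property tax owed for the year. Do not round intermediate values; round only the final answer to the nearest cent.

$12,832.42

Assessed value = $1,081,500 × 0.327 = $353,650.5
City of Orrin Falls: ($353,650.5 − $141,000) × 0.0046 = $212,650.5 × 0.0046 = $978.1923
Cedarvale Township: ($353,650.5 − $141,000) × 0.00413 = $212,650.5 × 0.00413 = $878.246565
Maribel CSD: $353,650.5 × 0.027 = $9,548.5635
Regional Park District: $353,650.5 × 0.00258 = $912.41829
Levies subtotal = $12,317.420655
Total = $12,317.420655 + $515 = $12,832.420655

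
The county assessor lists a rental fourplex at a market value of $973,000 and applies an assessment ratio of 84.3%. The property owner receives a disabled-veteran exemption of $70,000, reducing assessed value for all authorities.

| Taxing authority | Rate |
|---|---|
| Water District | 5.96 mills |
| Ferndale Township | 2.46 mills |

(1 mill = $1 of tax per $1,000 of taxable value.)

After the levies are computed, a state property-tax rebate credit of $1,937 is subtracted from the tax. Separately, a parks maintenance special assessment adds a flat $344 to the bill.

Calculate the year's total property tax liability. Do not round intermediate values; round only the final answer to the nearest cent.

$4,724.01

Assessed value = $973,000 × 0.843 = $820,239
Taxable value = $820,239 − $70,000 = $750,239
Water District: $750,239 × 0.00596 = $4,471.42444
Ferndale Township: $750,239 × 0.00246 = $1,845.58794
Levies subtotal = $6,317.01238
After credit = $6,317.01238 − $1,937 = $4,380.01238
Total = $4,380.01238 + $344 = $4,724.01238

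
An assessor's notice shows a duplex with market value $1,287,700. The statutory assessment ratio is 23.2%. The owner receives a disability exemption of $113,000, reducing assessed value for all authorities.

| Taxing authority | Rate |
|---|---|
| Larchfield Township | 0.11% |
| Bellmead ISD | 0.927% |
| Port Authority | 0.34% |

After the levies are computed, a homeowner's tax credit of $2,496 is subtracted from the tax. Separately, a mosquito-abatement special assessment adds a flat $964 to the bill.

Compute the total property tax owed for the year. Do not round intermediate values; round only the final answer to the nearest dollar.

Assessed value = $1,287,700 × 0.232 = $298,746.4
Taxable value = $298,746.4 − $113,000 = $185,746.4
Larchfield Township: $185,746.4 × 0.0011 = $204.32104
Bellmead ISD: $185,746.4 × 0.00927 = $1,721.869128
Port Authority: $185,746.4 × 0.0034 = $631.53776
Levies subtotal = $2,557.727928
After credit = $2,557.727928 − $2,496 = $61.727928
Total = $61.727928 + $964 = $1,025.727928

$1,026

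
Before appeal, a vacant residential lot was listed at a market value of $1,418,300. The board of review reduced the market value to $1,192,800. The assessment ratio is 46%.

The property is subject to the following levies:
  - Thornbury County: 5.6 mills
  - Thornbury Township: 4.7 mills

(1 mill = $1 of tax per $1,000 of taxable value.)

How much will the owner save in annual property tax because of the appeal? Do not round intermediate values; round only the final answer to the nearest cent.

Old assessed value = $1,418,300 × 0.46 = $652,418
New assessed value = $1,192,800 × 0.46 = $548,688
Combined rate = 0.0056 + 0.0047 = 0.0103
Old tax = $652,418 × 0.0103 = $6,719.9054
New tax = $548,688 × 0.0103 = $5,651.4864
Reduction = $6,719.9054 − $5,651.4864 = $1,068.419

$1,068.42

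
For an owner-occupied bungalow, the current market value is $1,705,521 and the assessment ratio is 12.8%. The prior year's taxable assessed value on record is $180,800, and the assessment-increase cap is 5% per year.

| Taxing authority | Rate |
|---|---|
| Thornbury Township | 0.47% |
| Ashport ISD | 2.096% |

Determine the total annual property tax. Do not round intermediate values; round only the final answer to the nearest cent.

Uncapped assessed value = $1,705,521 × 0.128 = $218,306.688
Cap limit = $180,800 × 1.05 = $189,840
Taxable assessed value = min($218,306.688, $189,840) = $189,840 (cap binds)
Thornbury Township: $189,840 × 0.0047 = $892.248
Ashport ISD: $189,840 × 0.02096 = $3,979.0464
Total = $4,871.2944

$4,871.29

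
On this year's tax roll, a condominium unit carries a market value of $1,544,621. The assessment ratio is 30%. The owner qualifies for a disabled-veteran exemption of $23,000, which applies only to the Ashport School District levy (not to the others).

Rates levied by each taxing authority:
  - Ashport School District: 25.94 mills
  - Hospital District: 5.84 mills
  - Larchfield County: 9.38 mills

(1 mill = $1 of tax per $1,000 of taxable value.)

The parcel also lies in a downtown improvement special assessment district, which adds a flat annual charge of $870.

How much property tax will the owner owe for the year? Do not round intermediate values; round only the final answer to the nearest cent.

Assessed value = $1,544,621 × 0.3 = $463,386.3
Ashport School District: ($463,386.3 − $23,000) × 0.02594 = $440,386.3 × 0.02594 = $11,423.620622
Hospital District: $463,386.3 × 0.00584 = $2,706.175992
Larchfield County: $463,386.3 × 0.00938 = $4,346.563494
Levies subtotal = $18,476.360108
Total = $18,476.360108 + $870 = $19,346.360108

$19,346.36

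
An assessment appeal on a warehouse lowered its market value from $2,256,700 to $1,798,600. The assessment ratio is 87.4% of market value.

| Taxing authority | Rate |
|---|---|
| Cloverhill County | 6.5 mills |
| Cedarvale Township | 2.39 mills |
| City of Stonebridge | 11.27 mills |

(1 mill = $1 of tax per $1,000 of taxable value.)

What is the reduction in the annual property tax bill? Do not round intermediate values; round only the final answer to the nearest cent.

Old assessed value = $2,256,700 × 0.874 = $1,972,355.8
New assessed value = $1,798,600 × 0.874 = $1,571,976.4
Combined rate = 0.0065 + 0.00239 + 0.01127 = 0.02016
Old tax = $1,972,355.8 × 0.02016 = $39,762.692928
New tax = $1,571,976.4 × 0.02016 = $31,691.044224
Reduction = $39,762.692928 − $31,691.044224 = $8,071.648704

$8,071.65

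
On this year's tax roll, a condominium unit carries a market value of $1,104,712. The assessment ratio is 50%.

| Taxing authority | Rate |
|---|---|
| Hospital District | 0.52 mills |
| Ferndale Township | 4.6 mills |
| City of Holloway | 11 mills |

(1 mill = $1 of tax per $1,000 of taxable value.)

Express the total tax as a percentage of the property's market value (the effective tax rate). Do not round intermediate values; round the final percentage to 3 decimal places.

0.806%

Assessed value = $1,104,712 × 0.5 = $552,356
Hospital District: $552,356 × 0.00052 = $287.22512
Ferndale Township: $552,356 × 0.0046 = $2,540.8376
City of Holloway: $552,356 × 0.011 = $6,075.916
Total tax = $8,903.97872
Effective rate = $8,903.97872 ÷ $1,104,712 = 0.806% of market value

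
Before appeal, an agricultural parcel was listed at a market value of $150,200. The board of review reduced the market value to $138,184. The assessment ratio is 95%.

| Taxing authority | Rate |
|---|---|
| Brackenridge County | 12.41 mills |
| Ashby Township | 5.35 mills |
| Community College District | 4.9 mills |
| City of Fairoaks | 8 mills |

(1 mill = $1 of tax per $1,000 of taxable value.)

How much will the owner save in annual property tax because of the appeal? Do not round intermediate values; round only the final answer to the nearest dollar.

Old assessed value = $150,200 × 0.95 = $142,690
New assessed value = $138,184 × 0.95 = $131,274.8
Combined rate = 0.01241 + 0.00535 + 0.0049 + 0.008 = 0.03066
Old tax = $142,690 × 0.03066 = $4,374.8754
New tax = $131,274.8 × 0.03066 = $4,024.885368
Reduction = $4,374.8754 − $4,024.885368 = $349.990032

$350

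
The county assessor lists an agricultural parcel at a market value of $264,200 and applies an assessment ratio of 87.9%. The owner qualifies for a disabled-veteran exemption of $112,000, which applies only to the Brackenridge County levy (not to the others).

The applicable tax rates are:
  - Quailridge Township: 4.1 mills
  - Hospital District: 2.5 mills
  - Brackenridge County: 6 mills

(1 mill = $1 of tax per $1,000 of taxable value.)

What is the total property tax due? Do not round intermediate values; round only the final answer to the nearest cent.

Assessed value = $264,200 × 0.879 = $232,231.8
Quailridge Township: $232,231.8 × 0.0041 = $952.15038
Hospital District: $232,231.8 × 0.0025 = $580.5795
Brackenridge County: ($232,231.8 − $112,000) × 0.006 = $120,231.8 × 0.006 = $721.3908
Total = $2,254.12068

$2,254.12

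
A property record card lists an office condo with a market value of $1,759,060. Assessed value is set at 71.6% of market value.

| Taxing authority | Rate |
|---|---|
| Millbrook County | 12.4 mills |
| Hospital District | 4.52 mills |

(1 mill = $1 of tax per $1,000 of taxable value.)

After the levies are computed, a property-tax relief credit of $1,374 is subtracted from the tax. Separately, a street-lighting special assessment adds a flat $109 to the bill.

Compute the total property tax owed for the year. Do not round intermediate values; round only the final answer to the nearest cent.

$20,045.52

Assessed value = $1,759,060 × 0.716 = $1,259,486.96
Millbrook County: $1,259,486.96 × 0.0124 = $15,617.638304
Hospital District: $1,259,486.96 × 0.00452 = $5,692.8810592
Levies subtotal = $21,310.5193632
After credit = $21,310.5193632 − $1,374 = $19,936.5193632
Total = $19,936.5193632 + $109 = $20,045.5193632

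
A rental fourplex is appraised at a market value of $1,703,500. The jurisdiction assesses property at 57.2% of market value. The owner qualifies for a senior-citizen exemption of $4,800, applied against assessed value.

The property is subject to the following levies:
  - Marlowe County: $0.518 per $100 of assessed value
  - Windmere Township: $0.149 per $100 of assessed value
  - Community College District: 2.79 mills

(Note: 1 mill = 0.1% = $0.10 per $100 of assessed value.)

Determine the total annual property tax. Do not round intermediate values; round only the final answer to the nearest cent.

Assessed value = $1,703,500 × 0.572 = $974,402
Taxable value = $974,402 − $4,800 = $969,602
Marlowe County: $969,602 × 0.00518 = $5,022.53836
Windmere Township: $969,602 × 0.00149 = $1,444.70698
Community College District: $969,602 × 0.00279 = $2,705.18958
Total = $9,172.43492

$9,172.43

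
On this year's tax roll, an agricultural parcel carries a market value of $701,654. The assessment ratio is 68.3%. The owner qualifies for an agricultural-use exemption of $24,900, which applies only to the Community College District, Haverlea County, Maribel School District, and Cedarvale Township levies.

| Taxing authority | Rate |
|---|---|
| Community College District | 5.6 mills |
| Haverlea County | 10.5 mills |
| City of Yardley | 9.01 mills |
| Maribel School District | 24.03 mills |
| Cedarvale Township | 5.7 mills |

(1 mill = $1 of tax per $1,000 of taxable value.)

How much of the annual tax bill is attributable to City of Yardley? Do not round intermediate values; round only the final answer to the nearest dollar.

$4,318

Assessed value = $701,654 × 0.683 = $479,229.682
City of Yardley taxable value = $479,229.682 (exemption does not apply)
City of Yardley levy = $479,229.682 × 0.00901 = $4,317.85943482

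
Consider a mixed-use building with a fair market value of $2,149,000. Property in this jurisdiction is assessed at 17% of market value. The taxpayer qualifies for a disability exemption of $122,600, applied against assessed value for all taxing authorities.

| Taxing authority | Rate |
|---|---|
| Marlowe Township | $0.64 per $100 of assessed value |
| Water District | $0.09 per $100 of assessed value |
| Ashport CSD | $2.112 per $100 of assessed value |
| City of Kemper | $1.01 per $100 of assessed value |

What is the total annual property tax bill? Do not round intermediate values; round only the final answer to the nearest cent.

Assessed value = $2,149,000 × 0.17 = $365,330
Taxable value = $365,330 − $122,600 = $242,730
Marlowe Township: $242,730 × 0.0064 = $1,553.472
Water District: $242,730 × 0.0009 = $218.457
Ashport CSD: $242,730 × 0.02112 = $5,126.4576
City of Kemper: $242,730 × 0.0101 = $2,451.573
Total = $1,553.472 + $218.457 + $5,126.4576 + $2,451.573 = $9,349.9596

$9,349.96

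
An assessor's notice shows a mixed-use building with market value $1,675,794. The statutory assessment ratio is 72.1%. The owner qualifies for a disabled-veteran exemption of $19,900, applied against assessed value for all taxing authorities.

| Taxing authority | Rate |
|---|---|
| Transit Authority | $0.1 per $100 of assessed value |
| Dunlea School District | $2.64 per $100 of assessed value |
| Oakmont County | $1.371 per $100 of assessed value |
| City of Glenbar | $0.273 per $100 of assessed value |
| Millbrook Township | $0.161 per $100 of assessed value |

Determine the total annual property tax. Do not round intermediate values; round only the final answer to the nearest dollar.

Assessed value = $1,675,794 × 0.721 = $1,208,247.474
Taxable value = $1,208,247.474 − $19,900 = $1,188,347.474
Transit Authority: $1,188,347.474 × 0.001 = $1,188.347474
Dunlea School District: $1,188,347.474 × 0.0264 = $31,372.3733136
Oakmont County: $1,188,347.474 × 0.01371 = $16,292.24386854
City of Glenbar: $1,188,347.474 × 0.00273 = $3,244.18860402
Millbrook Township: $1,188,347.474 × 0.00161 = $1,913.23943314
Total = $1,188.347474 + $31,372.3733136 + $16,292.24386854 + $3,244.18860402 + $1,913.23943314 = $54,010.3926933

$54,010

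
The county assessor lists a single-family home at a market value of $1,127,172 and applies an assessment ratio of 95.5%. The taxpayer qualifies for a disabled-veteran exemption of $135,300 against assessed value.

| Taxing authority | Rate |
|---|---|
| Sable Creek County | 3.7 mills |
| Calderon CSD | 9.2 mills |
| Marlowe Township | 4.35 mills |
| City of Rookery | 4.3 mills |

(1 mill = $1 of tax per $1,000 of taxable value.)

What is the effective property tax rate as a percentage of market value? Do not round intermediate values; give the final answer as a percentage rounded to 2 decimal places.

1.80%

Assessed value = $1,127,172 × 0.955 = $1,076,449.26
Taxable value = $1,076,449.26 − $135,300 = $941,149.26
Sable Creek County: $941,149.26 × 0.0037 = $3,482.252262
Calderon CSD: $941,149.26 × 0.0092 = $8,658.573192
Marlowe Township: $941,149.26 × 0.00435 = $4,093.999281
City of Rookery: $941,149.26 × 0.0043 = $4,046.941818
Total tax = $20,281.766553
Effective rate = $20,281.766553 ÷ $1,127,172 = 1.80% of market value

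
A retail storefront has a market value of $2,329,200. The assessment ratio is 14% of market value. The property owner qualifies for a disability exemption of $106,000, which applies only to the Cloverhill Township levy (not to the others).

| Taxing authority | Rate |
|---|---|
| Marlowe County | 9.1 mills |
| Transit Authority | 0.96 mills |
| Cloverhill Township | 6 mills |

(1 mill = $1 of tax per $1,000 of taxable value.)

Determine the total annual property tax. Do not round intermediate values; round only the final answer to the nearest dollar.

Assessed value = $2,329,200 × 0.14 = $326,088
Marlowe County: $326,088 × 0.0091 = $2,967.4008
Transit Authority: $326,088 × 0.00096 = $313.04448
Cloverhill Township: ($326,088 − $106,000) × 0.006 = $220,088 × 0.006 = $1,320.528
Total = $4,600.97328

$4,601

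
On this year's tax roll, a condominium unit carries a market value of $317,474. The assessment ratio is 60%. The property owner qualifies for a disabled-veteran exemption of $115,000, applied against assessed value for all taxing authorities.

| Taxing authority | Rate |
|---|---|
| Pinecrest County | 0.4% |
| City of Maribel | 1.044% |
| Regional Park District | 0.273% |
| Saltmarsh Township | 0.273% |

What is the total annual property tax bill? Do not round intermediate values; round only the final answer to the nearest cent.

$1,502.14

Assessed value = $317,474 × 0.6 = $190,484.4
Taxable value = $190,484.4 − $115,000 = $75,484.4
Pinecrest County: $75,484.4 × 0.004 = $301.9376
City of Maribel: $75,484.4 × 0.01044 = $788.057136
Regional Park District: $75,484.4 × 0.00273 = $206.072412
Saltmarsh Township: $75,484.4 × 0.00273 = $206.072412
Total = $301.9376 + $788.057136 + $206.072412 + $206.072412 = $1,502.13956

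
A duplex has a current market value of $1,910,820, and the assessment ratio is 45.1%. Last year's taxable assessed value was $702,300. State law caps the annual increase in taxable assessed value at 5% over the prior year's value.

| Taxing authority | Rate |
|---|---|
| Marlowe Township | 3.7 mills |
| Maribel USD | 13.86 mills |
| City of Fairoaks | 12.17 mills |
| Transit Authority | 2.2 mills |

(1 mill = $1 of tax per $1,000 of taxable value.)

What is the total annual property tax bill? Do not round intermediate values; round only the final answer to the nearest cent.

Uncapped assessed value = $1,910,820 × 0.451 = $861,779.82
Cap limit = $702,300 × 1.05 = $737,415
Taxable assessed value = min($861,779.82, $737,415) = $737,415 (cap binds)
Marlowe Township: $737,415 × 0.0037 = $2,728.4355
Maribel USD: $737,415 × 0.01386 = $10,220.5719
City of Fairoaks: $737,415 × 0.01217 = $8,974.34055
Transit Authority: $737,415 × 0.0022 = $1,622.313
Total = $23,545.66095

$23,545.66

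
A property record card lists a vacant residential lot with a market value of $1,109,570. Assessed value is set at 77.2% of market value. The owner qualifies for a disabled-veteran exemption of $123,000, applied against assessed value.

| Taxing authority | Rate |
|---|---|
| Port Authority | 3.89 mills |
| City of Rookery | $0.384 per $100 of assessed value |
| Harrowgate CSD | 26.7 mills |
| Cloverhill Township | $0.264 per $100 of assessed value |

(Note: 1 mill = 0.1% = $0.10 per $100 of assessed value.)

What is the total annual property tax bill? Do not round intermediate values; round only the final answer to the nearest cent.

Assessed value = $1,109,570 × 0.772 = $856,588.04
Taxable value = $856,588.04 − $123,000 = $733,588.04
Port Authority: $733,588.04 × 0.00389 = $2,853.6574756
City of Rookery: $733,588.04 × 0.00384 = $2,816.9780736
Harrowgate CSD: $733,588.04 × 0.0267 = $19,586.800668
Cloverhill Township: $733,588.04 × 0.00264 = $1,936.6724256
Total = $27,194.1086428

$27,194.11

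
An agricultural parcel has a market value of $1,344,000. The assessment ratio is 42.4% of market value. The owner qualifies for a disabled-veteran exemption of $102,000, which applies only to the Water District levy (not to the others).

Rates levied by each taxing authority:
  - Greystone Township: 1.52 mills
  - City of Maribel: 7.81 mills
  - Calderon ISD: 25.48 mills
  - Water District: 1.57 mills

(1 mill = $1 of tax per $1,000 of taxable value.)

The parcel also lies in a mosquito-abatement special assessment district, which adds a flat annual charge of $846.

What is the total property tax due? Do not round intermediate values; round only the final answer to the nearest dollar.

$21,417

Assessed value = $1,344,000 × 0.424 = $569,856
Greystone Township: $569,856 × 0.00152 = $866.18112
City of Maribel: $569,856 × 0.00781 = $4,450.57536
Calderon ISD: $569,856 × 0.02548 = $14,519.93088
Water District: ($569,856 − $102,000) × 0.00157 = $467,856 × 0.00157 = $734.53392
Levies subtotal = $20,571.22128
Total = $20,571.22128 + $846 = $21,417.22128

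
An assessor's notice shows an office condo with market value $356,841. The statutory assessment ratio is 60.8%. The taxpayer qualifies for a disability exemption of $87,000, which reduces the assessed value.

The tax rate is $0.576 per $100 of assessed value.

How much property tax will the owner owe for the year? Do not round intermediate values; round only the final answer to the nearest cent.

$748.57

Assessed value = $356,841 × 0.608 = $216,959.328
Taxable value = $216,959.328 − $87,000 = $129,959.328
Tax = $129,959.328 × 0.00576 = $748.56572928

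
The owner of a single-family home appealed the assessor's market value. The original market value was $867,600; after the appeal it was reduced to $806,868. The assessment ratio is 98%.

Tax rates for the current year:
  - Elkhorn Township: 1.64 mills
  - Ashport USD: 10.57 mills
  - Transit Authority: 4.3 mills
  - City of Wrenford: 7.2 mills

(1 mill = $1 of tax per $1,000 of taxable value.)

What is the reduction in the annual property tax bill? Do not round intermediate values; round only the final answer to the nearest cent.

$1,411.16

Old assessed value = $867,600 × 0.98 = $850,248
New assessed value = $806,868 × 0.98 = $790,730.64
Combined rate = 0.00164 + 0.01057 + 0.0043 + 0.0072 = 0.02371
Old tax = $850,248 × 0.02371 = $20,159.38008
New tax = $790,730.64 × 0.02371 = $18,748.2234744
Reduction = $20,159.38008 − $18,748.2234744 = $1,411.1566056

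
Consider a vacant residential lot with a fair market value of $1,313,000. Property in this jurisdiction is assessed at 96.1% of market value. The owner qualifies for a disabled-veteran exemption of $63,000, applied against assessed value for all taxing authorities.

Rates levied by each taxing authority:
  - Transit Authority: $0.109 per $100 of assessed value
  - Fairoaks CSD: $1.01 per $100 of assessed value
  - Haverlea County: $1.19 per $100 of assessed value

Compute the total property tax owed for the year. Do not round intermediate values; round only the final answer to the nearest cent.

$27,680.13

Assessed value = $1,313,000 × 0.961 = $1,261,793
Taxable value = $1,261,793 − $63,000 = $1,198,793
Transit Authority: $1,198,793 × 0.00109 = $1,306.68437
Fairoaks CSD: $1,198,793 × 0.0101 = $12,107.8093
Haverlea County: $1,198,793 × 0.0119 = $14,265.6367
Total = $1,306.68437 + $12,107.8093 + $14,265.6367 = $27,680.13037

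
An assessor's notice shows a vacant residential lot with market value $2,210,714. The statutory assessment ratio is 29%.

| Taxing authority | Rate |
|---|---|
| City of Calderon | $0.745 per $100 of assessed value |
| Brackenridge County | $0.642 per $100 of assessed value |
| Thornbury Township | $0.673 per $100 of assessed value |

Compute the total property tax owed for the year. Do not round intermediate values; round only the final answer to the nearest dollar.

Assessed value = $2,210,714 × 0.29 = $641,107.06
City of Calderon: $641,107.06 × 0.00745 = $4,776.247597
Brackenridge County: $641,107.06 × 0.00642 = $4,115.9073252
Thornbury Township: $641,107.06 × 0.00673 = $4,314.6505138
Total = $4,776.247597 + $4,115.9073252 + $4,314.6505138 = $13,206.805436

$13,207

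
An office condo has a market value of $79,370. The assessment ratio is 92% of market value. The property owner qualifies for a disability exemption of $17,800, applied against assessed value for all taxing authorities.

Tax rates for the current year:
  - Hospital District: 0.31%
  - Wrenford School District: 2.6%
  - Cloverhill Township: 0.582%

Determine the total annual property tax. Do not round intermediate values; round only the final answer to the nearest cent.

$1,928.30

Assessed value = $79,370 × 0.92 = $73,020.4
Taxable value = $73,020.4 − $17,800 = $55,220.4
Hospital District: $55,220.4 × 0.0031 = $171.18324
Wrenford School District: $55,220.4 × 0.026 = $1,435.7304
Cloverhill Township: $55,220.4 × 0.00582 = $321.382728
Total = $171.18324 + $1,435.7304 + $321.382728 = $1,928.296368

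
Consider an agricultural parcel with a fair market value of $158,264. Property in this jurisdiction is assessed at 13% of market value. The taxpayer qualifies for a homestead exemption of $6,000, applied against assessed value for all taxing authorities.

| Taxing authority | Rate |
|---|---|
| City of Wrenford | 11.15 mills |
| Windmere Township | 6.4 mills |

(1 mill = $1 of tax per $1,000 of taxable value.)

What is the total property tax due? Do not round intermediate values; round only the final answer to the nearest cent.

$255.78

Assessed value = $158,264 × 0.13 = $20,574.32
Taxable value = $20,574.32 − $6,000 = $14,574.32
City of Wrenford: $14,574.32 × 0.01115 = $162.503668
Windmere Township: $14,574.32 × 0.0064 = $93.275648
Total = $162.503668 + $93.275648 = $255.779316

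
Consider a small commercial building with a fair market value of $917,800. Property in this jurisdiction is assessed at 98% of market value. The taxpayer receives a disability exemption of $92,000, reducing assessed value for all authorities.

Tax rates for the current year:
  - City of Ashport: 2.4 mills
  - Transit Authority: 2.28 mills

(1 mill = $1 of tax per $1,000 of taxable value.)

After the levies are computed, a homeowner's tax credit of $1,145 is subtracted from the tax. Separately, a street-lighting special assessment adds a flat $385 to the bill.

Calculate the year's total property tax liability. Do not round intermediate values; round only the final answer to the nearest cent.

$3,018.84

Assessed value = $917,800 × 0.98 = $899,444
Taxable value = $899,444 − $92,000 = $807,444
City of Ashport: $807,444 × 0.0024 = $1,937.8656
Transit Authority: $807,444 × 0.00228 = $1,840.97232
Levies subtotal = $3,778.83792
After credit = $3,778.83792 − $1,145 = $2,633.83792
Total = $2,633.83792 + $385 = $3,018.83792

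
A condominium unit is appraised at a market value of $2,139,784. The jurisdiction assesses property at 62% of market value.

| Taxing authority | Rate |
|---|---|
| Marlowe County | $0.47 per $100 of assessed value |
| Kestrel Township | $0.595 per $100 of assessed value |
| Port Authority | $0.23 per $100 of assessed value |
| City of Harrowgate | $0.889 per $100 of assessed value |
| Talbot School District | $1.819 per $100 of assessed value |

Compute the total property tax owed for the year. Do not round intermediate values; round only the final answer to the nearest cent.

$53,106.44

Assessed value = $2,139,784 × 0.62 = $1,326,666.08
Marlowe County: $1,326,666.08 × 0.0047 = $6,235.330576
Kestrel Township: $1,326,666.08 × 0.00595 = $7,893.663176
Port Authority: $1,326,666.08 × 0.0023 = $3,051.331984
City of Harrowgate: $1,326,666.08 × 0.00889 = $11,794.0614512
Talbot School District: $1,326,666.08 × 0.01819 = $24,132.0559952
Total = $6,235.330576 + $7,893.663176 + $3,051.331984 + $11,794.0614512 + $24,132.0559952 = $53,106.4431824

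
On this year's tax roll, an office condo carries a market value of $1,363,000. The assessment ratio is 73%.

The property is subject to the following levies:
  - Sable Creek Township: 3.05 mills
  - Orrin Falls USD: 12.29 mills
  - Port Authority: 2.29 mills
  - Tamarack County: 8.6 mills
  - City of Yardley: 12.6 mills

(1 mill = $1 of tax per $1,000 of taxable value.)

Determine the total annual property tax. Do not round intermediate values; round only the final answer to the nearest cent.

Assessed value = $1,363,000 × 0.73 = $994,990
Sable Creek Township: $994,990 × 0.00305 = $3,034.7195
Orrin Falls USD: $994,990 × 0.01229 = $12,228.4271
Port Authority: $994,990 × 0.00229 = $2,278.5271
Tamarack County: $994,990 × 0.0086 = $8,556.914
City of Yardley: $994,990 × 0.0126 = $12,536.874
Total = $3,034.7195 + $12,228.4271 + $2,278.5271 + $8,556.914 + $12,536.874 = $38,635.4617

$38,635.46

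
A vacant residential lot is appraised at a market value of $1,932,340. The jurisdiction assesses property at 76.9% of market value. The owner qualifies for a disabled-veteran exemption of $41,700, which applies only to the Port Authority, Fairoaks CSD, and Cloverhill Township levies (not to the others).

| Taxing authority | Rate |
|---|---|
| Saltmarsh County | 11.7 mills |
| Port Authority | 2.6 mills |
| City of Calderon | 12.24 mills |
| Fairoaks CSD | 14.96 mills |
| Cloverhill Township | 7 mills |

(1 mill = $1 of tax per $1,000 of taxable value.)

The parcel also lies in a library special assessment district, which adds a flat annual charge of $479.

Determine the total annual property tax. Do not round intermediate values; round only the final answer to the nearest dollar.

Assessed value = $1,932,340 × 0.769 = $1,485,969.46
Saltmarsh County: $1,485,969.46 × 0.0117 = $17,385.842682
Port Authority: ($1,485,969.46 − $41,700) × 0.0026 = $1,444,269.46 × 0.0026 = $3,755.100596
City of Calderon: $1,485,969.46 × 0.01224 = $18,188.2661904
Fairoaks CSD: ($1,485,969.46 − $41,700) × 0.01496 = $1,444,269.46 × 0.01496 = $21,606.2711216
Cloverhill Township: ($1,485,969.46 − $41,700) × 0.007 = $1,444,269.46 × 0.007 = $10,109.88622
Levies subtotal = $71,045.36681
Total = $71,045.36681 + $479 = $71,524.36681

$71,524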